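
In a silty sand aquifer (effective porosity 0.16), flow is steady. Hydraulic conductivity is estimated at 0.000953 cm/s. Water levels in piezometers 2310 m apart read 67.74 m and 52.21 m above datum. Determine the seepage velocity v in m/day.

0.0346

Convert K: 0.000953 cm/s × 864 = 0.8234 m/day.
Hydraulic gradient i = (67.74 − 52.21) / 2310 = 15.53 / 2310 = 0.006723.
Darcy flux q = K · i = 0.8234 × 0.006723 = 0.005536 m/day.
Seepage velocity v = q / n_e = 0.005536 / 0.16 = 0.03460 m/day.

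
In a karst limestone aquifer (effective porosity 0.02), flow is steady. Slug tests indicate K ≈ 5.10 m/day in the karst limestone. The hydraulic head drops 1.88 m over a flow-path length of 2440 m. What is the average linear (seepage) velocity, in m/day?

Hydraulic gradient i = Δh / L = 1.88 / 2440 = 0.0007705.
Darcy flux q = K · i = 5.100 × 0.0007705 = 0.003930 m/day.
Seepage velocity v = q / n_e = 0.003930 / 0.02 = 0.1965 m/day.

0.196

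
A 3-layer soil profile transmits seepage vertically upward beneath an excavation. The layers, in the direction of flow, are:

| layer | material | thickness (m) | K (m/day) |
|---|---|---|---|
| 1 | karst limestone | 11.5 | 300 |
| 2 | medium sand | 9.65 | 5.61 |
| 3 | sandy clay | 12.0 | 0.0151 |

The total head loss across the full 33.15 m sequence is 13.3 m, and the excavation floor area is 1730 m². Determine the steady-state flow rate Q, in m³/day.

28.9

Flow is perpendicular to layering, so the layers act in series and the equivalent K is the thickness-weighted harmonic mean.
Total thickness L = 11.5 + 9.65 + 12.0 = 33.15 m.
Σ(b_i/K_i) = 11.5/300 + 9.65/5.61 + 12.0/0.0151 = 796.5 d.
K_eq = L / Σ(b_i/K_i) = 33.15 / 796.5 = 0.04162 m/day.
Q = K_eq · A · (Δh/L) = 0.04162 × 1730 × (13.3/33.15) = 28.89 m³/day.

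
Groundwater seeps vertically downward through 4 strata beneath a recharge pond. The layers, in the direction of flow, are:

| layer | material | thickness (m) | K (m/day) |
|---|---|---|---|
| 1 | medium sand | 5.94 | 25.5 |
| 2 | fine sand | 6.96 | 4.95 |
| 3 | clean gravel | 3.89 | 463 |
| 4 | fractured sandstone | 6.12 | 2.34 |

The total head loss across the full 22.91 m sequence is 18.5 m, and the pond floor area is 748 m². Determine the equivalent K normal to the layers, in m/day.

5.37

Flow is perpendicular to layering, so the layers act in series and the equivalent K is the thickness-weighted harmonic mean.
Total thickness L = 5.94 + 6.96 + 3.89 + 6.12 = 22.91 m.
Σ(b_i/K_i) = 5.94/25.5 + 6.96/4.95 + 3.89/463 + 6.12/2.34 = 4.263 d.
K_eq = L / Σ(b_i/K_i) = 22.91 / 4.263 = 5.374 m/day.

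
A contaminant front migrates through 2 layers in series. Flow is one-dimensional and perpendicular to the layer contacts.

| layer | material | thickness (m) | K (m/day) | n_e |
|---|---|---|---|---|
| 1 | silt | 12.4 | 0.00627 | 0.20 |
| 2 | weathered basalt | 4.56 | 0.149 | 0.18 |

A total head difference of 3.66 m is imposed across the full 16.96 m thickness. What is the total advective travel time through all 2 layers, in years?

4.96

With flow normal to the layers, continuity requires the same specific discharge q through every layer.
Σ(b_i/K_i) = 12.4/0.00627 + 4.56/0.149 = 2008 d.
q = Δh / Σ(b_i/K_i) = 3.66 / 2008 = 0.001822 m/day.
In each layer the seepage velocity is v_i = q/n_i, so the layer transit time is t_i = b_i·n_i / q:
  layer 1 (silt): t_1 = 12.4 × 0.20 / 0.001822 = 1361 d
  layer 2 (weathered basalt): t_2 = 4.56 × 0.18 / 0.001822 = 450.4 d
Total t = Σ t_i = 1811 days = 4.959 years.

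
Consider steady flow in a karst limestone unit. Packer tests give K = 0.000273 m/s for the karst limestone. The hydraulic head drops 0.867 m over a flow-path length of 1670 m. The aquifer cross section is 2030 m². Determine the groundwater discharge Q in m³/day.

24.9

Convert K: 0.000273 m/s × 86400 = 23.59 m/day.
Hydraulic gradient i = Δh / L = 0.867 / 1670 = 0.0005192.
Darcy's law: Q = K · A · i = 23.59 × 2030 × 0.0005192 = 24.86 m³/day.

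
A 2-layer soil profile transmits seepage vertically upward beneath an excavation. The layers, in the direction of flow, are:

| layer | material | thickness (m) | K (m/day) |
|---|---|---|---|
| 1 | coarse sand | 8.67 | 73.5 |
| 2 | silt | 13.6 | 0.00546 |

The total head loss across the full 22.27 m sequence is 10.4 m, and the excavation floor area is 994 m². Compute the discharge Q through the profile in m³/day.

Flow is perpendicular to layering, so the layers act in series and the equivalent K is the thickness-weighted harmonic mean.
Total thickness L = 8.67 + 13.6 = 22.27 m.
Σ(b_i/K_i) = 8.67/73.5 + 13.6/0.00546 = 2491 d.
K_eq = L / Σ(b_i/K_i) = 22.27 / 2491 = 0.008940 m/day.
Q = K_eq · A · (Δh/L) = 0.008940 × 994 × (10.4/22.27) = 4.150 m³/day.

4.15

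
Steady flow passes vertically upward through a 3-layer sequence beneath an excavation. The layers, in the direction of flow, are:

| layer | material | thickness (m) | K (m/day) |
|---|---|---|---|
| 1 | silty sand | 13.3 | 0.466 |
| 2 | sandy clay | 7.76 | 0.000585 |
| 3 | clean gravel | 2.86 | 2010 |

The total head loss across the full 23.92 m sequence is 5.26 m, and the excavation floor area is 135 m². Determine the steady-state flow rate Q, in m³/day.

0.0534

Flow is perpendicular to layering, so the layers act in series and the equivalent K is the thickness-weighted harmonic mean.
Total thickness L = 13.3 + 7.76 + 2.86 = 23.92 m.
Σ(b_i/K_i) = 13.3/0.466 + 7.76/0.000585 + 2.86/2010 = 13293 d.
K_eq = L / Σ(b_i/K_i) = 23.92 / 13293 = 0.001799 m/day.
Q = K_eq · A · (Δh/L) = 0.001799 × 135 × (5.26/23.92) = 0.05342 m³/day.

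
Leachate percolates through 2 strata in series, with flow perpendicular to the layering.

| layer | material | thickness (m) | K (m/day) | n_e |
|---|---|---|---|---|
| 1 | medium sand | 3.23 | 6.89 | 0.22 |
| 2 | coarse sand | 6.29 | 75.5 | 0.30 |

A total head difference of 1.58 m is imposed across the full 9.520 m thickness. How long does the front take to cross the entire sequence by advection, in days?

0.908

With flow normal to the layers, continuity requires the same specific discharge q through every layer.
Σ(b_i/K_i) = 3.23/6.89 + 6.29/75.5 = 0.5521 d.
q = Δh / Σ(b_i/K_i) = 1.58 / 0.5521 = 2.862 m/day.
In each layer the seepage velocity is v_i = q/n_i, so the layer transit time is t_i = b_i·n_i / q:
  layer 1 (medium sand): t_1 = 3.23 × 0.22 / 2.862 = 0.2483 d
  layer 2 (coarse sand): t_2 = 6.29 × 0.30 / 2.862 = 0.6594 d
Total t = Σ t_i = 0.9077 days.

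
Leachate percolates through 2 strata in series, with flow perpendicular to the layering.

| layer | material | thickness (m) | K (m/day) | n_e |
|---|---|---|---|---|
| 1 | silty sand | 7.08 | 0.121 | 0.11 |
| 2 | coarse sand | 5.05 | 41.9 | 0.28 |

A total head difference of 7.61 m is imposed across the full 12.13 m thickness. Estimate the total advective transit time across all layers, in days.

16.9

With flow normal to the layers, continuity requires the same specific discharge q through every layer.
Σ(b_i/K_i) = 7.08/0.121 + 5.05/41.9 = 58.63 d.
q = Δh / Σ(b_i/K_i) = 7.61 / 58.63 = 0.1298 m/day.
In each layer the seepage velocity is v_i = q/n_i, so the layer transit time is t_i = b_i·n_i / q:
  layer 1 (silty sand): t_1 = 7.08 × 0.11 / 0.1298 = 6.000 d
  layer 2 (coarse sand): t_2 = 5.05 × 0.28 / 0.1298 = 10.89 d
Total t = Σ t_i = 16.89 days.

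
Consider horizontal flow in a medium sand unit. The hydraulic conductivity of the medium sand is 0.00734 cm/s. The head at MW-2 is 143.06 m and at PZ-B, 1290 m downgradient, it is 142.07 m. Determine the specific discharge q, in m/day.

Convert K: 0.00734 cm/s × 864 = 6.342 m/day.
Hydraulic gradient i = (143.06 − 142.07) / 1290 = 0.99 / 1290 = 0.0007674.
Specific discharge q = K · i = 6.342 × 0.0007674 = 0.004867 m/day.

0.00487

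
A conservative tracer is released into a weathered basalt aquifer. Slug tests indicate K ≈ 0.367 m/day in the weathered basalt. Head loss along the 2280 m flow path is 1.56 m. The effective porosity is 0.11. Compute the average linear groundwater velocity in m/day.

Hydraulic gradient i = Δh / L = 1.56 / 2280 = 0.0006842.
Darcy flux q = K · i = 0.3670 × 0.0006842 = 0.0002511 m/day.
Seepage velocity v = q / n_e = 0.0002511 / 0.11 = 0.002283 m/day.

0.00228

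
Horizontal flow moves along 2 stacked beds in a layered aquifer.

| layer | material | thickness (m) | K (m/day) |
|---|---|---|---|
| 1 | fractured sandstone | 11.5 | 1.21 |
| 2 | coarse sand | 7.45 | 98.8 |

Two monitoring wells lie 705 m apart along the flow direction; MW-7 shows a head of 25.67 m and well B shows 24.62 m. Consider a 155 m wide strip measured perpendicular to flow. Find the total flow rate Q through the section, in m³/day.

173

Flow is parallel to layering, so each bed carries its own Darcy discharge and the transmissivities add.
Σ(K_i·b_i) = 1.21×11.5 + 98.8×7.45 = 750.0 m²/day.
Hydraulic gradient i = (25.67 − 24.62) / 705 = 1.05 / 705 = 0.001489.
Q = Σ(K_i·b_i) · W · i = 750.0 × 155 × 0.001489 = 173.1 m³/day.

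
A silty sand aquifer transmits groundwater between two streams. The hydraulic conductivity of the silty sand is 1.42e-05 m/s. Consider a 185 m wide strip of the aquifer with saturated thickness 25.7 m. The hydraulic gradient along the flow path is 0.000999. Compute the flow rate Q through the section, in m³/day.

Convert K: 1.42e-05 m/s × 86400 = 1.227 m/day.
Cross-sectional area A = 185 × 25.7 = 4754 m².
Hydraulic gradient i = 0.000999.
Darcy's law: Q = K · A · i = 1.227 × 4754 × 0.0009990 = 5.827 m³/day.

5.83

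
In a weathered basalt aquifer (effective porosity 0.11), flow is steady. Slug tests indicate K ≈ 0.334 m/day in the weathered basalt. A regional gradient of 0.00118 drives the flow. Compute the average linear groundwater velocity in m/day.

0.00358

Hydraulic gradient i = 0.00118.
Darcy flux q = K · i = 0.3340 × 0.001180 = 0.0003941 m/day.
Seepage velocity v = q / n_e = 0.0003941 / 0.11 = 0.003583 m/day.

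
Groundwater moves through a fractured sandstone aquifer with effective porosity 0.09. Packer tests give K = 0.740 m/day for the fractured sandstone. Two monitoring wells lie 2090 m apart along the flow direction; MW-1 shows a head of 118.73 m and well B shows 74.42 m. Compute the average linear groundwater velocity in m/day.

Hydraulic gradient i = (118.73 − 74.42) / 2090 = 44.31 / 2090 = 0.02120.
Darcy flux q = K · i = 0.7400 × 0.02120 = 0.01569 m/day.
Seepage velocity v = q / n_e = 0.01569 / 0.09 = 0.1743 m/day.

0.174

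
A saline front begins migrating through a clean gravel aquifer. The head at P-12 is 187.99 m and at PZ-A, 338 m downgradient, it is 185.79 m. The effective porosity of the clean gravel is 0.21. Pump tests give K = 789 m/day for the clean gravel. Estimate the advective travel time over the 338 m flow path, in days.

Hydraulic gradient i = (187.99 − 185.79) / 338 = 2.2 / 338 = 0.006509.
Darcy flux q = K · i = 789.0 × 0.006509 = 5.136 m/day.
Seepage velocity v = q / n_e = 5.136 / 0.21 = 24.45 m/day.
Travel time t = L / v = 338 / 24.45 = 13.82 days.

13.8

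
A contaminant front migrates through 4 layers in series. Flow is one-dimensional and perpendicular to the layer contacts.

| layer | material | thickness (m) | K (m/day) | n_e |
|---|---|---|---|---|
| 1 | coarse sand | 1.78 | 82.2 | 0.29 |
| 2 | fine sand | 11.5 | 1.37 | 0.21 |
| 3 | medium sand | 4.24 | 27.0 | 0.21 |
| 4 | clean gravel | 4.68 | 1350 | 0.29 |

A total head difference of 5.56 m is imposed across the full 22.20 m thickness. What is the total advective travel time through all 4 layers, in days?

With flow normal to the layers, continuity requires the same specific discharge q through every layer.
Σ(b_i/K_i) = 1.78/82.2 + 11.5/1.37 + 4.24/27.0 + 4.68/1350 = 8.576 d.
q = Δh / Σ(b_i/K_i) = 5.56 / 8.576 = 0.6483 m/day.
In each layer the seepage velocity is v_i = q/n_i, so the layer transit time is t_i = b_i·n_i / q:
  layer 1 (coarse sand): t_1 = 1.78 × 0.29 / 0.6483 = 0.7962 d
  layer 2 (fine sand): t_2 = 11.5 × 0.21 / 0.6483 = 3.725 d
  layer 3 (medium sand): t_3 = 4.24 × 0.21 / 0.6483 = 1.373 d
  layer 4 (clean gravel): t_4 = 4.68 × 0.29 / 0.6483 = 2.093 d
Total t = Σ t_i = 7.988 days.

7.99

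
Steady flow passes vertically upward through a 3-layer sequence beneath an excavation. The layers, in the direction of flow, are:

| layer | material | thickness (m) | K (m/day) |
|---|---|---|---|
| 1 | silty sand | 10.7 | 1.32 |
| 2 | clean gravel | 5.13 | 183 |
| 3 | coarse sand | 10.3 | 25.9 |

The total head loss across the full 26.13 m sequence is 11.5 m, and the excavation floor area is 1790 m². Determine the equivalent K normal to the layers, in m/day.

3.06

Flow is perpendicular to layering, so the layers act in series and the equivalent K is the thickness-weighted harmonic mean.
Total thickness L = 10.7 + 5.13 + 10.3 = 26.13 m.
Σ(b_i/K_i) = 10.7/1.32 + 5.13/183 + 10.3/25.9 = 8.532 d.
K_eq = L / Σ(b_i/K_i) = 26.13 / 8.532 = 3.063 m/day.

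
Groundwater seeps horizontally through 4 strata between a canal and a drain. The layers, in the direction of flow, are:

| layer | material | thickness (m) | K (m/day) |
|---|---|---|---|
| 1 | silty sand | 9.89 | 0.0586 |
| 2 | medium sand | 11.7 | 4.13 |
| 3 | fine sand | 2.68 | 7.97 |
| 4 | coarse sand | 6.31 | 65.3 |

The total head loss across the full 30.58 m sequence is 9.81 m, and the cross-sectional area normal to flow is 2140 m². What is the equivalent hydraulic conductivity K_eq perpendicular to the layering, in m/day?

0.178

Flow is perpendicular to layering, so the layers act in series and the equivalent K is the thickness-weighted harmonic mean.
Total thickness L = 9.89 + 11.7 + 2.68 + 6.31 = 30.58 m.
Σ(b_i/K_i) = 9.89/0.0586 + 11.7/4.13 + 2.68/7.97 + 6.31/65.3 = 172.0 d.
K_eq = L / Σ(b_i/K_i) = 30.58 / 172.0 = 0.1778 m/day.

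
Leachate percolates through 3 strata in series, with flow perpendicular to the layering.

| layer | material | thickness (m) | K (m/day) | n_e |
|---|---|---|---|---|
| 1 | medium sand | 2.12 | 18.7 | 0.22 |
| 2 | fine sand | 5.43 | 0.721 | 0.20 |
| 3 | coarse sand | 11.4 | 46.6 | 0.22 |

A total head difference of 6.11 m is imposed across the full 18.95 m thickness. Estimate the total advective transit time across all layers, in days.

5.24

With flow normal to the layers, continuity requires the same specific discharge q through every layer.
Σ(b_i/K_i) = 2.12/18.7 + 5.43/0.721 + 11.4/46.6 = 7.889 d.
q = Δh / Σ(b_i/K_i) = 6.11 / 7.889 = 0.7745 m/day.
In each layer the seepage velocity is v_i = q/n_i, so the layer transit time is t_i = b_i·n_i / q:
  layer 1 (medium sand): t_1 = 2.12 × 0.22 / 0.7745 = 0.6022 d
  layer 2 (fine sand): t_2 = 5.43 × 0.20 / 0.7745 = 1.402 d
  layer 3 (coarse sand): t_3 = 11.4 × 0.22 / 0.7745 = 3.238 d
Total t = Σ t_i = 5.243 days.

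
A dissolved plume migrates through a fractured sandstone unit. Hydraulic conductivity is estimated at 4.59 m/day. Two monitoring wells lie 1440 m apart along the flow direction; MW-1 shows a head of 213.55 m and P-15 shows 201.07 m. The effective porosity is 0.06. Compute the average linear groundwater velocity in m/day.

0.663

Hydraulic gradient i = (213.55 − 201.07) / 1440 = 12.48 / 1440 = 0.008667.
Darcy flux q = K · i = 4.590 × 0.008667 = 0.03978 m/day.
Seepage velocity v = q / n_e = 0.03978 / 0.06 = 0.6630 m/day.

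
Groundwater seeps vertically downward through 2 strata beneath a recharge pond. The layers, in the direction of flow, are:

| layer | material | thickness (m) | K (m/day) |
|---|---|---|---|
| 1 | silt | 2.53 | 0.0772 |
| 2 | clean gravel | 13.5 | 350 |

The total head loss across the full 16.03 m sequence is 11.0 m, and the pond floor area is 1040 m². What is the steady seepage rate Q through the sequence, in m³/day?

Flow is perpendicular to layering, so the layers act in series and the equivalent K is the thickness-weighted harmonic mean.
Total thickness L = 2.53 + 13.5 = 16.03 m.
Σ(b_i/K_i) = 2.53/0.0772 + 13.5/350 = 32.81 d.
K_eq = L / Σ(b_i/K_i) = 16.03 / 32.81 = 0.4886 m/day.
Q = K_eq · A · (Δh/L) = 0.4886 × 1040 × (11.0/16.03) = 348.7 m³/day.

349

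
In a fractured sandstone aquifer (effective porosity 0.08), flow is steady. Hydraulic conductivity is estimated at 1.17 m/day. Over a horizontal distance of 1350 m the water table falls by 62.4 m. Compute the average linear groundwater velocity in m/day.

Hydraulic gradient i = Δh / L = 62.4 / 1350 = 0.04622.
Darcy flux q = K · i = 1.170 × 0.04622 = 0.05408 m/day.
Seepage velocity v = q / n_e = 0.05408 / 0.08 = 0.6760 m/day.

0.676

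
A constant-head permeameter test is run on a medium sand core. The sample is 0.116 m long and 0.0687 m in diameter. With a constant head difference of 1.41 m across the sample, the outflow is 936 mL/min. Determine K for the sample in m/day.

Cross-sectional area A = π·(d/2)² = π × (0.0687/2)² = 0.003707 m².
Convert discharge: 936 mL/min = 1.560e-05 m³/s.
Darcy's law rearranged: K = Q·L / (A·Δh) = 1.560e-05 × 0.116 / (0.003707 × 1.41) = 0.0003462 m/s = 29.91 m/day.

29.9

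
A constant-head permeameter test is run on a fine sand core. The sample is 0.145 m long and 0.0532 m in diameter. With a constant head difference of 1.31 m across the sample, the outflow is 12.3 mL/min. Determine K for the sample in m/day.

0.882

Cross-sectional area A = π·(d/2)² = π × (0.0532/2)² = 0.002223 m².
Convert discharge: 12.3 mL/min = 2.050e-07 m³/s.
Darcy's law rearranged: K = Q·L / (A·Δh) = 2.050e-07 × 0.145 / (0.002223 × 1.31) = 1.021e-05 m/s = 0.8820 m/day.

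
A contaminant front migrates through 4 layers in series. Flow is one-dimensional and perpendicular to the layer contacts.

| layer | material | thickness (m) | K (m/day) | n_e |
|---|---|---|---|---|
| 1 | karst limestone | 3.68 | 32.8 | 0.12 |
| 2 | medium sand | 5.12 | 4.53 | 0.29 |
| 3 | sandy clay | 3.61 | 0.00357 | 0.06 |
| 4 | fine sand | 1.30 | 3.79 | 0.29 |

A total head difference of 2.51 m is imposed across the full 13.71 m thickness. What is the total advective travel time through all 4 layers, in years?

2.78

With flow normal to the layers, continuity requires the same specific discharge q through every layer.
Σ(b_i/K_i) = 3.68/32.8 + 5.12/4.53 + 3.61/0.00357 + 1.30/3.79 = 1013 d.
q = Δh / Σ(b_i/K_i) = 2.51 / 1013 = 0.002478 m/day.
In each layer the seepage velocity is v_i = q/n_i, so the layer transit time is t_i = b_i·n_i / q:
  layer 1 (karst limestone): t_1 = 3.68 × 0.12 / 0.002478 = 178.2 d
  layer 2 (medium sand): t_2 = 5.12 × 0.29 / 0.002478 = 599.1 d
  layer 3 (sandy clay): t_3 = 3.61 × 0.06 / 0.002478 = 87.40 d
  layer 4 (fine sand): t_4 = 1.30 × 0.29 / 0.002478 = 152.1 d
Total t = Σ t_i = 1017 days = 2.784 years.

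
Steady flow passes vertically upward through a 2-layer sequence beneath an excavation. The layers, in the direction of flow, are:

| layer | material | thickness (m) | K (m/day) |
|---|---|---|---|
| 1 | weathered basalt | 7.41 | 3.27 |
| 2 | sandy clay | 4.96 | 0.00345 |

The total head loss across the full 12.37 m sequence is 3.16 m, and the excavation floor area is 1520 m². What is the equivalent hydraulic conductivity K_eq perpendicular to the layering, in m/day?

Flow is perpendicular to layering, so the layers act in series and the equivalent K is the thickness-weighted harmonic mean.
Total thickness L = 7.41 + 4.96 = 12.37 m.
Σ(b_i/K_i) = 7.41/3.27 + 4.96/0.00345 = 1440 d.
K_eq = L / Σ(b_i/K_i) = 12.37 / 1440 = 0.008591 m/day.

0.00859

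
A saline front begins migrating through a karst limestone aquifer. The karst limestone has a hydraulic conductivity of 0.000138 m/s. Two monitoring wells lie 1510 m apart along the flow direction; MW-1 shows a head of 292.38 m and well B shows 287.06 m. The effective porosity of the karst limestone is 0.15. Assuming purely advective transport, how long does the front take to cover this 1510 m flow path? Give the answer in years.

Convert K: 0.000138 m/s × 86400 = 11.92 m/day.
Hydraulic gradient i = (292.38 − 287.06) / 1510 = 5.32 / 1510 = 0.003523.
Darcy flux q = K · i = 11.92 × 0.003523 = 0.04201 m/day.
Seepage velocity v = q / n_e = 0.04201 / 0.15 = 0.2801 m/day.
Travel time t = L / v = 1510 / 0.2801 = 5392 days = 14.76 years.

14.8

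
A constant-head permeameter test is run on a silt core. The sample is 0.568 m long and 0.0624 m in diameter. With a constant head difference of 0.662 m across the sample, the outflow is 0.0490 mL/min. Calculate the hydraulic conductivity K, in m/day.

0.0198

Cross-sectional area A = π·(d/2)² = π × (0.0624/2)² = 0.003058 m².
Convert discharge: 0.0490 mL/min = 8.167e-10 m³/s.
Darcy's law rearranged: K = Q·L / (A·Δh) = 8.167e-10 × 0.568 / (0.003058 × 0.662) = 2.291e-07 m/s = 0.01980 m/day.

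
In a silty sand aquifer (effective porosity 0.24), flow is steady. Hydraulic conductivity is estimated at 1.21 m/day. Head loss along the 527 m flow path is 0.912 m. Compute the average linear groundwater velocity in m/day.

0.00872

Hydraulic gradient i = Δh / L = 0.912 / 527 = 0.001731.
Darcy flux q = K · i = 1.210 × 0.001731 = 0.002094 m/day.
Seepage velocity v = q / n_e = 0.002094 / 0.24 = 0.008725 m/day.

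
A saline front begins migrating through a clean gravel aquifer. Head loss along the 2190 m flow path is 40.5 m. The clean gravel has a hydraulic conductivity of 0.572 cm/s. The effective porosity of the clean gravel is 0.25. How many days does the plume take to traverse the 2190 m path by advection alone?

Convert K: 0.572 cm/s × 864 = 494.2 m/day.
Hydraulic gradient i = Δh / L = 40.5 / 2190 = 0.01849.
Darcy flux q = K · i = 494.2 × 0.01849 = 9.139 m/day.
Seepage velocity v = q / n_e = 9.139 / 0.25 = 36.56 m/day.
Travel time t = L / v = 2190 / 36.56 = 59.91 days.

59.9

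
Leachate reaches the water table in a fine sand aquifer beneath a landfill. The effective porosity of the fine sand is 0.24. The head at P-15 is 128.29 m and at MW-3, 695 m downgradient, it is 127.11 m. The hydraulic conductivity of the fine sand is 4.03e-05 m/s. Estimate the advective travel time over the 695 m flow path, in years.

Convert K: 4.03e-05 m/s × 86400 = 3.482 m/day.
Hydraulic gradient i = (128.29 − 127.11) / 695 = 1.18 / 695 = 0.001698.
Darcy flux q = K · i = 3.482 × 0.001698 = 0.005912 m/day.
Seepage velocity v = q / n_e = 0.005912 / 0.24 = 0.02463 m/day.
Travel time t = L / v = 695 / 0.02463 = 28215 days = 77.25 years.

77.2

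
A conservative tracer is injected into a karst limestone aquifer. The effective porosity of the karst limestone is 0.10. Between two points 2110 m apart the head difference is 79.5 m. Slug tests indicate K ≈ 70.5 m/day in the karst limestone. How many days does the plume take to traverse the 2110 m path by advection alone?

79.4

Hydraulic gradient i = Δh / L = 79.5 / 2110 = 0.03768.
Darcy flux q = K · i = 70.50 × 0.03768 = 2.656 m/day.
Seepage velocity v = q / n_e = 2.656 / 0.10 = 26.56 m/day.
Travel time t = L / v = 2110 / 26.56 = 79.43 days.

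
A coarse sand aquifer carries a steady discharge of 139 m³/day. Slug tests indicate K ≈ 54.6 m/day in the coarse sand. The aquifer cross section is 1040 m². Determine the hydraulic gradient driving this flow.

From Q = K·A·i, i = Q / (K·A) = 139 / (54.60 × 1040) = 0.002448.

0.00245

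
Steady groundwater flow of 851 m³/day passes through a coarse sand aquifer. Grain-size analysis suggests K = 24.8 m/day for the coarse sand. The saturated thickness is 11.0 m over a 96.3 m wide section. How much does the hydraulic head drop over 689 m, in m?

Cross-sectional area A = 96.3 × 11.0 = 1059 m².
From Q = K·A·i, i = Q / (K·A) = 851 / (24.80 × 1059) = 0.03239.
Head loss Δh = i · L = 0.03239 × 689 = 22.32 m.

22.3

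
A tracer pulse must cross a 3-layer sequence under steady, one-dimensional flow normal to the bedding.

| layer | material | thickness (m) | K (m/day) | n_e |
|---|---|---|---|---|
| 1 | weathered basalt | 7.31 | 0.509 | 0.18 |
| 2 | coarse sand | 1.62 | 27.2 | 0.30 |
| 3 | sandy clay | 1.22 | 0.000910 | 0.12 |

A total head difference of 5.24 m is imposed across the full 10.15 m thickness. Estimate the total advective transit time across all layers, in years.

1.38

With flow normal to the layers, continuity requires the same specific discharge q through every layer.
Σ(b_i/K_i) = 7.31/0.509 + 1.62/27.2 + 1.22/0.000910 = 1355 d.
q = Δh / Σ(b_i/K_i) = 5.24 / 1355 = 0.003867 m/day.
In each layer the seepage velocity is v_i = q/n_i, so the layer transit time is t_i = b_i·n_i / q:
  layer 1 (weathered basalt): t_1 = 7.31 × 0.18 / 0.003867 = 340.3 d
  layer 2 (coarse sand): t_2 = 1.62 × 0.30 / 0.003867 = 125.7 d
  layer 3 (sandy clay): t_3 = 1.22 × 0.12 / 0.003867 = 37.86 d
Total t = Σ t_i = 503.8 days = 1.379 years.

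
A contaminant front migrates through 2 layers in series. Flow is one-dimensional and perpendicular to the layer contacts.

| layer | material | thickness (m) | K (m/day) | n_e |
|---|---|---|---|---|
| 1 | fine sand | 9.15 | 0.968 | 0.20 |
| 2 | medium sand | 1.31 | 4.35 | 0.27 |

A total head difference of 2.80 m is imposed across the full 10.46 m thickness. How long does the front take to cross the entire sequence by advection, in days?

7.61

With flow normal to the layers, continuity requires the same specific discharge q through every layer.
Σ(b_i/K_i) = 9.15/0.968 + 1.31/4.35 = 9.754 d.
q = Δh / Σ(b_i/K_i) = 2.80 / 9.754 = 0.2871 m/day.
In each layer the seepage velocity is v_i = q/n_i, so the layer transit time is t_i = b_i·n_i / q:
  layer 1 (fine sand): t_1 = 9.15 × 0.20 / 0.2871 = 6.375 d
  layer 2 (medium sand): t_2 = 1.31 × 0.27 / 0.2871 = 1.232 d
Total t = Σ t_i = 7.607 days.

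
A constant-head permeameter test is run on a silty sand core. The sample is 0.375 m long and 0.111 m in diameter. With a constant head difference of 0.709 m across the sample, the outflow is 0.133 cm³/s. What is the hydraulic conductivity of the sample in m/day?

Cross-sectional area A = π·(d/2)² = π × (0.111/2)² = 0.009677 m².
Convert discharge: 0.133 cm³/s = 1.330e-07 m³/s.
Darcy's law rearranged: K = Q·L / (A·Δh) = 1.330e-07 × 0.375 / (0.009677 × 0.709) = 7.269e-06 m/s = 0.6281 m/day.

0.628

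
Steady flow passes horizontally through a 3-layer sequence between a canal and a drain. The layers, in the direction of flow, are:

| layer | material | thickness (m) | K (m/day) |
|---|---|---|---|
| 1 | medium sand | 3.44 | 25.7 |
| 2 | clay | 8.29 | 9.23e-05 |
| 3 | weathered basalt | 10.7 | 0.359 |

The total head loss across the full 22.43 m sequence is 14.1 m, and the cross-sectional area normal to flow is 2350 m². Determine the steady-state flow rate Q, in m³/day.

Flow is perpendicular to layering, so the layers act in series and the equivalent K is the thickness-weighted harmonic mean.
Total thickness L = 3.44 + 8.29 + 10.7 = 22.43 m.
Σ(b_i/K_i) = 3.44/25.7 + 8.29/9.23e-05 + 10.7/0.359 = 89846 d.
K_eq = L / Σ(b_i/K_i) = 22.43 / 89846 = 0.0002497 m/day.
Q = K_eq · A · (Δh/L) = 0.0002497 × 2350 × (14.1/22.43) = 0.3688 m³/day.

0.369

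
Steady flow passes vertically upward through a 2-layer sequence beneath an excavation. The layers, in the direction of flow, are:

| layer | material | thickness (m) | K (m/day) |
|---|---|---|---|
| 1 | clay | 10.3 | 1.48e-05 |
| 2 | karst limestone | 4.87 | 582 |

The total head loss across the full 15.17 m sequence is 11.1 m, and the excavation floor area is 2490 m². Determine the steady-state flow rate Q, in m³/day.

0.0397

Flow is perpendicular to layering, so the layers act in series and the equivalent K is the thickness-weighted harmonic mean.
Total thickness L = 10.3 + 4.87 = 15.17 m.
Σ(b_i/K_i) = 10.3/1.48e-05 + 4.87/582 = 6.959e+05 d.
K_eq = L / Σ(b_i/K_i) = 15.17 / 6.959e+05 = 2.180e-05 m/day.
Q = K_eq · A · (Δh/L) = 2.180e-05 × 2490 × (11.1/15.17) = 0.03971 m³/day.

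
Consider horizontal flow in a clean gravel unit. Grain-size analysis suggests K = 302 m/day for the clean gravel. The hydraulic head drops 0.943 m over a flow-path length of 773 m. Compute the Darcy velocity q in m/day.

Hydraulic gradient i = Δh / L = 0.943 / 773 = 0.001220.
Specific discharge q = K · i = 302.0 × 0.001220 = 0.3684 m/day.

0.368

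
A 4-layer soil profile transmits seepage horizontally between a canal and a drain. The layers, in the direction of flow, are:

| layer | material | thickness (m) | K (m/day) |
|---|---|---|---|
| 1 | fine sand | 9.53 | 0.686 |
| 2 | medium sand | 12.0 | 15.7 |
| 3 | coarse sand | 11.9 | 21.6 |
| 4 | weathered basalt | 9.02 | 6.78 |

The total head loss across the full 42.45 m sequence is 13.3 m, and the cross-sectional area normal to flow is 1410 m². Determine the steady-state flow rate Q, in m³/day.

Flow is perpendicular to layering, so the layers act in series and the equivalent K is the thickness-weighted harmonic mean.
Total thickness L = 9.53 + 12.0 + 11.9 + 9.02 = 42.45 m.
Σ(b_i/K_i) = 9.53/0.686 + 12.0/15.7 + 11.9/21.6 + 9.02/6.78 = 16.54 d.
K_eq = L / Σ(b_i/K_i) = 42.45 / 16.54 = 2.567 m/day.
Q = K_eq · A · (Δh/L) = 2.567 × 1410 × (13.3/42.45) = 1134 m³/day.

1130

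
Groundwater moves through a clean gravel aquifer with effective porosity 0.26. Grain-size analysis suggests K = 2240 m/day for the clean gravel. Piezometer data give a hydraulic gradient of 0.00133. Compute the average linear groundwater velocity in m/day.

Hydraulic gradient i = 0.00133.
Darcy flux q = K · i = 2240 × 0.001330 = 2.979 m/day.
Seepage velocity v = q / n_e = 2.979 / 0.26 = 11.46 m/day.

11.5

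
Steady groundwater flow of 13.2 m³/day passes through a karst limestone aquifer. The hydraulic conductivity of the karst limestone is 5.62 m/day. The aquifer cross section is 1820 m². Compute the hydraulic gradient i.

From Q = K·A·i, i = Q / (K·A) = 13.2 / (5.620 × 1820) = 0.001291.

0.00129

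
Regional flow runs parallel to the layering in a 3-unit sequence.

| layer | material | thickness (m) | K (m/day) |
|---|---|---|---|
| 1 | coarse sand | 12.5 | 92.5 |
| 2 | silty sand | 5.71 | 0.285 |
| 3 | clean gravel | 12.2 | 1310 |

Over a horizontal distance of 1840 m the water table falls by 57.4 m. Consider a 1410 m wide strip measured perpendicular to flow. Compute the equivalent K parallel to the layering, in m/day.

Flow is parallel to layering, so each bed carries its own Darcy discharge and the transmissivities add.
Σ(K_i·b_i) = 92.5×12.5 + 0.285×5.71 + 1310×12.2 = 17140 m²/day.
Total thickness b = 30.41 m, so K_eq = Σ(K_i·b_i)/b = 563.6 m/day.

564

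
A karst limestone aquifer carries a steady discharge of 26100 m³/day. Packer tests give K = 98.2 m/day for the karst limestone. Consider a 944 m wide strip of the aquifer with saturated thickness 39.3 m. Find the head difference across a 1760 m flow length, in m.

12.6

Cross-sectional area A = 944 × 39.3 = 37099 m².
From Q = K·A·i, i = Q / (K·A) = 26100 / (98.20 × 37099) = 0.007164.
Head loss Δh = i · L = 0.007164 × 1760 = 12.61 m.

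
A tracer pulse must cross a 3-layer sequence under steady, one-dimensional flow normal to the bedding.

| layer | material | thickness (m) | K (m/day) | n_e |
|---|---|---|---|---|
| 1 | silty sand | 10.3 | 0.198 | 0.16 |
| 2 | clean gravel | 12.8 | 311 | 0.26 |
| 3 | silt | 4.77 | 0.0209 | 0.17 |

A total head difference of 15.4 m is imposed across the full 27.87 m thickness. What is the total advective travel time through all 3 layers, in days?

With flow normal to the layers, continuity requires the same specific discharge q through every layer.
Σ(b_i/K_i) = 10.3/0.198 + 12.8/311 + 4.77/0.0209 = 280.3 d.
q = Δh / Σ(b_i/K_i) = 15.4 / 280.3 = 0.05494 m/day.
In each layer the seepage velocity is v_i = q/n_i, so the layer transit time is t_i = b_i·n_i / q:
  layer 1 (silty sand): t_1 = 10.3 × 0.16 / 0.05494 = 29.99 d
  layer 2 (clean gravel): t_2 = 12.8 × 0.26 / 0.05494 = 60.57 d
  layer 3 (silt): t_3 = 4.77 × 0.17 / 0.05494 = 14.76 d
Total t = Σ t_i = 105.3 days.

105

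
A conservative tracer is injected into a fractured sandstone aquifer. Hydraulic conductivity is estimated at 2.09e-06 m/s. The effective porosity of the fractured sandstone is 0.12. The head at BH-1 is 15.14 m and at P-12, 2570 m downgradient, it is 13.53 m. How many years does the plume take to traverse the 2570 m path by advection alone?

7460

Convert K: 2.09e-06 m/s × 86400 = 0.1806 m/day.
Hydraulic gradient i = (15.14 − 13.53) / 2570 = 1.61 / 2570 = 0.0006265.
Darcy flux q = K · i = 0.1806 × 0.0006265 = 0.0001131 m/day.
Seepage velocity v = q / n_e = 0.0001131 / 0.12 = 0.0009427 m/day.
Travel time t = L / v = 2570 / 0.0009427 = 2.726e+06 days = 7464 years.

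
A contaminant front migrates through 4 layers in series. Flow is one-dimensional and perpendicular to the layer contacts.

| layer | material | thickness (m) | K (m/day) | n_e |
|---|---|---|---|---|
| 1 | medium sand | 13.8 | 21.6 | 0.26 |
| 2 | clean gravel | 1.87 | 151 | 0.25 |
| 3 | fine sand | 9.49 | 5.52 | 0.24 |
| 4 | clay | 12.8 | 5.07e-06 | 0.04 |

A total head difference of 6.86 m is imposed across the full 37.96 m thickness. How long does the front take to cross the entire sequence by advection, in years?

With flow normal to the layers, continuity requires the same specific discharge q through every layer.
Σ(b_i/K_i) = 13.8/21.6 + 1.87/151 + 9.49/5.52 + 12.8/5.07e-06 = 2.525e+06 d.
q = Δh / Σ(b_i/K_i) = 6.86 / 2.525e+06 = 2.717e-06 m/day.
In each layer the seepage velocity is v_i = q/n_i, so the layer transit time is t_i = b_i·n_i / q:
  layer 1 (medium sand): t_1 = 13.8 × 0.26 / 2.717e-06 = 1.320e+06 d
  layer 2 (clean gravel): t_2 = 1.87 × 0.25 / 2.717e-06 = 1.721e+05 d
  layer 3 (fine sand): t_3 = 9.49 × 0.24 / 2.717e-06 = 8.382e+05 d
  layer 4 (clay): t_4 = 12.8 × 0.04 / 2.717e-06 = 1.884e+05 d
Total t = Σ t_i = 2.519e+06 days = 6897 years.

6900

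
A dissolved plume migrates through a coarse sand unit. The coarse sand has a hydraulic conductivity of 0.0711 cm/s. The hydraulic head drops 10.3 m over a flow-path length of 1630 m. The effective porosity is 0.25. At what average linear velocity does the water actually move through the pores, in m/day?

Convert K: 0.0711 cm/s × 864 = 61.43 m/day.
Hydraulic gradient i = Δh / L = 10.3 / 1630 = 0.006319.
Darcy flux q = K · i = 61.43 × 0.006319 = 0.3882 m/day.
Seepage velocity v = q / n_e = 0.3882 / 0.25 = 1.553 m/day.

1.55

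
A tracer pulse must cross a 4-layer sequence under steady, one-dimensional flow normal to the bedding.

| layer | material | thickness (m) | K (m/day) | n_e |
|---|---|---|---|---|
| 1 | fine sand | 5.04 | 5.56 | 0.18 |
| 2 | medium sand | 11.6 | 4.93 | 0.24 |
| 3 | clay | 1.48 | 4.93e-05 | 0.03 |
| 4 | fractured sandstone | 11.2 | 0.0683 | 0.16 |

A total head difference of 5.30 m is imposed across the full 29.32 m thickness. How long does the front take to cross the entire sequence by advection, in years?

With flow normal to the layers, continuity requires the same specific discharge q through every layer.
Σ(b_i/K_i) = 5.04/5.56 + 11.6/4.93 + 1.48/4.93e-05 + 11.2/0.0683 = 30188 d.
q = Δh / Σ(b_i/K_i) = 5.30 / 30188 = 0.0001756 m/day.
In each layer the seepage velocity is v_i = q/n_i, so the layer transit time is t_i = b_i·n_i / q:
  layer 1 (fine sand): t_1 = 5.04 × 0.18 / 0.0001756 = 5167 d
  layer 2 (medium sand): t_2 = 11.6 × 0.24 / 0.0001756 = 15857 d
  layer 3 (clay): t_3 = 1.48 × 0.03 / 0.0001756 = 252.9 d
  layer 4 (fractured sandstone): t_4 = 11.2 × 0.16 / 0.0001756 = 10207 d
Total t = Σ t_i = 31484 days = 86.20 years.

86.2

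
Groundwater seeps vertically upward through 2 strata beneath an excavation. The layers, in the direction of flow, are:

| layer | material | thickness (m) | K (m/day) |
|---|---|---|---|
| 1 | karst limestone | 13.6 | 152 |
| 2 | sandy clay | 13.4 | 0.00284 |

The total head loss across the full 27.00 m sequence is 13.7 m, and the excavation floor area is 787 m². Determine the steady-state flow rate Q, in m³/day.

Flow is perpendicular to layering, so the layers act in series and the equivalent K is the thickness-weighted harmonic mean.
Total thickness L = 13.6 + 13.4 = 27.00 m.
Σ(b_i/K_i) = 13.6/152 + 13.4/0.00284 = 4718 d.
K_eq = L / Σ(b_i/K_i) = 27.00 / 4718 = 0.005722 m/day.
Q = K_eq · A · (Δh/L) = 0.005722 × 787 × (13.7/27.00) = 2.285 m³/day.

2.29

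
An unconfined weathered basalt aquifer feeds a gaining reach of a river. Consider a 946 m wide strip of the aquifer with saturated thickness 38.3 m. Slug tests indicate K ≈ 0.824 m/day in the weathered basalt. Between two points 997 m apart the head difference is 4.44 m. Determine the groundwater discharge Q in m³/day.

133

Cross-sectional area A = 946 × 38.3 = 36232 m².
Hydraulic gradient i = Δh / L = 4.44 / 997 = 0.004453.
Darcy's law: Q = K · A · i = 0.8240 × 36232 × 0.004453 = 133.0 m³/day.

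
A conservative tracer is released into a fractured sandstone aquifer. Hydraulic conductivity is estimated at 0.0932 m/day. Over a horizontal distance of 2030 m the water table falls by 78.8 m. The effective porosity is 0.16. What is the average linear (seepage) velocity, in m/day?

Hydraulic gradient i = Δh / L = 78.8 / 2030 = 0.03882.
Darcy flux q = K · i = 0.09320 × 0.03882 = 0.003618 m/day.
Seepage velocity v = q / n_e = 0.003618 / 0.16 = 0.02261 m/day.

0.0226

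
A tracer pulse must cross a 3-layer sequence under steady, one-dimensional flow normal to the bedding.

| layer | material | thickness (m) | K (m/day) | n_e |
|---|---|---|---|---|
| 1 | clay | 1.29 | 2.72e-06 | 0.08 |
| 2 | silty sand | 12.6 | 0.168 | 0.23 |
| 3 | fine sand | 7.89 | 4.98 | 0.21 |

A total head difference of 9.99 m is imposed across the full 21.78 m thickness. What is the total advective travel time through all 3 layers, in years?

606

With flow normal to the layers, continuity requires the same specific discharge q through every layer.
Σ(b_i/K_i) = 1.29/2.72e-06 + 12.6/0.168 + 7.89/4.98 = 4.743e+05 d.
q = Δh / Σ(b_i/K_i) = 9.99 / 4.743e+05 = 2.106e-05 m/day.
In each layer the seepage velocity is v_i = q/n_i, so the layer transit time is t_i = b_i·n_i / q:
  layer 1 (clay): t_1 = 1.29 × 0.08 / 2.106e-05 = 4900 d
  layer 2 (silty sand): t_2 = 12.6 × 0.23 / 2.106e-05 = 1.376e+05 d
  layer 3 (fine sand): t_3 = 7.89 × 0.21 / 2.106e-05 = 78672 d
Total t = Σ t_i = 2.212e+05 days = 605.5 years.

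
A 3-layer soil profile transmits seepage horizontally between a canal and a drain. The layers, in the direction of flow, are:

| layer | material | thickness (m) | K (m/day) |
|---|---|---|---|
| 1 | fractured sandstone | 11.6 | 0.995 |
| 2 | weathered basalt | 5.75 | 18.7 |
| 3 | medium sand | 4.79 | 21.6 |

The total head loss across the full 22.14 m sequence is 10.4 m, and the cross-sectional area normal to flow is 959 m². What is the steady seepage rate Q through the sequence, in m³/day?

818

Flow is perpendicular to layering, so the layers act in series and the equivalent K is the thickness-weighted harmonic mean.
Total thickness L = 11.6 + 5.75 + 4.79 = 22.14 m.
Σ(b_i/K_i) = 11.6/0.995 + 5.75/18.7 + 4.79/21.6 = 12.19 d.
K_eq = L / Σ(b_i/K_i) = 22.14 / 12.19 = 1.817 m/day.
Q = K_eq · A · (Δh/L) = 1.817 × 959 × (10.4/22.14) = 818.3 m³/day.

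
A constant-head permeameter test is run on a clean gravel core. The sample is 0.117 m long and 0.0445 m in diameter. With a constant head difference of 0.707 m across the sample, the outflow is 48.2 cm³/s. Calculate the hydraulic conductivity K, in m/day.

443

Cross-sectional area A = π·(d/2)² = π × (0.0445/2)² = 0.001555 m².
Convert discharge: 48.2 cm³/s = 4.820e-05 m³/s.
Darcy's law rearranged: K = Q·L / (A·Δh) = 4.820e-05 × 0.117 / (0.001555 × 0.707) = 0.005129 m/s = 443.1 m/day.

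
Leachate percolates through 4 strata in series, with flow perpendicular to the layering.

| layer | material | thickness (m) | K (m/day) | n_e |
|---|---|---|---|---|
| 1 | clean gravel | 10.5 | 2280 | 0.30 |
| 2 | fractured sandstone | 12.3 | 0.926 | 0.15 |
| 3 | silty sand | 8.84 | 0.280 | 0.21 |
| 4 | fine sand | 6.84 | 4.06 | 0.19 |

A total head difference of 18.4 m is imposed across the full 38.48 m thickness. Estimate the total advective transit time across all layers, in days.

20.6

With flow normal to the layers, continuity requires the same specific discharge q through every layer.
Σ(b_i/K_i) = 10.5/2280 + 12.3/0.926 + 8.84/0.280 + 6.84/4.06 = 46.54 d.
q = Δh / Σ(b_i/K_i) = 18.4 / 46.54 = 0.3953 m/day.
In each layer the seepage velocity is v_i = q/n_i, so the layer transit time is t_i = b_i·n_i / q:
  layer 1 (clean gravel): t_1 = 10.5 × 0.30 / 0.3953 = 7.968 d
  layer 2 (fractured sandstone): t_2 = 12.3 × 0.15 / 0.3953 = 4.667 d
  layer 3 (silty sand): t_3 = 8.84 × 0.21 / 0.3953 = 4.696 d
  layer 4 (fine sand): t_4 = 6.84 × 0.19 / 0.3953 = 3.287 d
Total t = Σ t_i = 20.62 days.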